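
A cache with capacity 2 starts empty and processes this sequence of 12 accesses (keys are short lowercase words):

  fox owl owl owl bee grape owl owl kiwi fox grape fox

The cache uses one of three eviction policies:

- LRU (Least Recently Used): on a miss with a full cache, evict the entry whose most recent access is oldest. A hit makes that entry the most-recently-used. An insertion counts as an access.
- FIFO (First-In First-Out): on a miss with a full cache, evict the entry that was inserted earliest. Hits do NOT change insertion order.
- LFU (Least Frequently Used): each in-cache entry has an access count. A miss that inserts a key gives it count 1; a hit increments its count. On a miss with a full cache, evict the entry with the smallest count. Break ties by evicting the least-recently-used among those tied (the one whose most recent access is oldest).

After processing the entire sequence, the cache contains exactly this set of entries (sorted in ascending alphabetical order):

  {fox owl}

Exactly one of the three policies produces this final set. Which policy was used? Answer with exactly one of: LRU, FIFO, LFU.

Answer: LFU

Derivation:
Simulating under each policy and comparing final sets:
  LRU: final set = {fox grape} -> differs
  FIFO: final set = {fox grape} -> differs
  LFU: final set = {fox owl} -> MATCHES target
Only LFU produces the target set.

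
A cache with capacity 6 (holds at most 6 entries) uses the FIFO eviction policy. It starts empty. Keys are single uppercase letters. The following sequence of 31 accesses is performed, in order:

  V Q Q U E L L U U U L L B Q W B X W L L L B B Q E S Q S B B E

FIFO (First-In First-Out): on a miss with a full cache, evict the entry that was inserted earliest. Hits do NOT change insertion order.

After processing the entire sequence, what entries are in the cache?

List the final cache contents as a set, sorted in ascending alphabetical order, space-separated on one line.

FIFO simulation (capacity=6):
  1. access V: MISS. Cache (old->new): [V]
  2. access Q: MISS. Cache (old->new): [V Q]
  3. access Q: HIT. Cache (old->new): [V Q]
  4. access U: MISS. Cache (old->new): [V Q U]
  5. access E: MISS. Cache (old->new): [V Q U E]
  6. access L: MISS. Cache (old->new): [V Q U E L]
  7. access L: HIT. Cache (old->new): [V Q U E L]
  8. access U: HIT. Cache (old->new): [V Q U E L]
  9. access U: HIT. Cache (old->new): [V Q U E L]
  10. access U: HIT. Cache (old->new): [V Q U E L]
  11. access L: HIT. Cache (old->new): [V Q U E L]
  12. access L: HIT. Cache (old->new): [V Q U E L]
  13. access B: MISS. Cache (old->new): [V Q U E L B]
  14. access Q: HIT. Cache (old->new): [V Q U E L B]
  15. access W: MISS, evict V. Cache (old->new): [Q U E L B W]
  16. access B: HIT. Cache (old->new): [Q U E L B W]
  17. access X: MISS, evict Q. Cache (old->new): [U E L B W X]
  18. access W: HIT. Cache (old->new): [U E L B W X]
  19. access L: HIT. Cache (old->new): [U E L B W X]
  20. access L: HIT. Cache (old->new): [U E L B W X]
  21. access L: HIT. Cache (old->new): [U E L B W X]
  22. access B: HIT. Cache (old->new): [U E L B W X]
  23. access B: HIT. Cache (old->new): [U E L B W X]
  24. access Q: MISS, evict U. Cache (old->new): [E L B W X Q]
  25. access E: HIT. Cache (old->new): [E L B W X Q]
  26. access S: MISS, evict E. Cache (old->new): [L B W X Q S]
  27. access Q: HIT. Cache (old->new): [L B W X Q S]
  28. access S: HIT. Cache (old->new): [L B W X Q S]
  29. access B: HIT. Cache (old->new): [L B W X Q S]
  30. access B: HIT. Cache (old->new): [L B W X Q S]
  31. access E: MISS, evict L. Cache (old->new): [B W X Q S E]
Total: 20 hits, 11 misses, 5 evictions

Answer: B E Q S W X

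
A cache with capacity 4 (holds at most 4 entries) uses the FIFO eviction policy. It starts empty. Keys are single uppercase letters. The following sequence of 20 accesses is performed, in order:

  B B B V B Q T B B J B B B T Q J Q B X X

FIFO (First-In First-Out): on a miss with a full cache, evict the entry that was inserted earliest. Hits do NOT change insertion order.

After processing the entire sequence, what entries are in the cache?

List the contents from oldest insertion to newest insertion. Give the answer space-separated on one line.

FIFO simulation (capacity=4):
  1. access B: MISS. Cache (old->new): [B]
  2. access B: HIT. Cache (old->new): [B]
  3. access B: HIT. Cache (old->new): [B]
  4. access V: MISS. Cache (old->new): [B V]
  5. access B: HIT. Cache (old->new): [B V]
  6. access Q: MISS. Cache (old->new): [B V Q]
  7. access T: MISS. Cache (old->new): [B V Q T]
  8. access B: HIT. Cache (old->new): [B V Q T]
  9. access B: HIT. Cache (old->new): [B V Q T]
  10. access J: MISS, evict B. Cache (old->new): [V Q T J]
  11. access B: MISS, evict V. Cache (old->new): [Q T J B]
  12. access B: HIT. Cache (old->new): [Q T J B]
  13. access B: HIT. Cache (old->new): [Q T J B]
  14. access T: HIT. Cache (old->new): [Q T J B]
  15. access Q: HIT. Cache (old->new): [Q T J B]
  16. access J: HIT. Cache (old->new): [Q T J B]
  17. access Q: HIT. Cache (old->new): [Q T J B]
  18. access B: HIT. Cache (old->new): [Q T J B]
  19. access X: MISS, evict Q. Cache (old->new): [T J B X]
  20. access X: HIT. Cache (old->new): [T J B X]
Total: 13 hits, 7 misses, 3 evictions

Answer: T J B X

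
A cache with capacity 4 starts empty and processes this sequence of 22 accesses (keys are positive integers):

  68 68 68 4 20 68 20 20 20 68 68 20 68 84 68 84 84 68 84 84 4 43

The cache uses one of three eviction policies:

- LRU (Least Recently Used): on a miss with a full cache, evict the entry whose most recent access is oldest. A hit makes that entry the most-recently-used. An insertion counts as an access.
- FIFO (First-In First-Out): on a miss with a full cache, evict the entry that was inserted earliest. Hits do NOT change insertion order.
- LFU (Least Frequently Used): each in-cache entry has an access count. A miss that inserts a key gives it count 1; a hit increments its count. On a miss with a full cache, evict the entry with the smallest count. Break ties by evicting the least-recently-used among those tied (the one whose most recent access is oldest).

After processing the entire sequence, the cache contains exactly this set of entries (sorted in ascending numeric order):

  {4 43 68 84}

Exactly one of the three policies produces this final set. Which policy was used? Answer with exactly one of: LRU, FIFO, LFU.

Simulating under each policy and comparing final sets:
  LRU: final set = {4 43 68 84} -> MATCHES target
  FIFO: final set = {4 20 43 84} -> differs
  LFU: final set = {20 43 68 84} -> differs
Only LRU produces the target set.

Answer: LRU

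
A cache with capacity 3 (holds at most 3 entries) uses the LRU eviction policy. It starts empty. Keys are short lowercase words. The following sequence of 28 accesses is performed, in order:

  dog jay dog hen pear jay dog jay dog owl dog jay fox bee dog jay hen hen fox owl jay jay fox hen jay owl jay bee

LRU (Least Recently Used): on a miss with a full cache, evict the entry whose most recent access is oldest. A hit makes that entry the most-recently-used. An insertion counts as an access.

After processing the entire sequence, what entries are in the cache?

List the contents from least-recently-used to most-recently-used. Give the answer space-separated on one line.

LRU simulation (capacity=3):
  1. access dog: MISS. Cache (LRU->MRU): [dog]
  2. access jay: MISS. Cache (LRU->MRU): [dog jay]
  3. access dog: HIT. Cache (LRU->MRU): [jay dog]
  4. access hen: MISS. Cache (LRU->MRU): [jay dog hen]
  5. access pear: MISS, evict jay. Cache (LRU->MRU): [dog hen pear]
  6. access jay: MISS, evict dog. Cache (LRU->MRU): [hen pear jay]
  7. access dog: MISS, evict hen. Cache (LRU->MRU): [pear jay dog]
  8. access jay: HIT. Cache (LRU->MRU): [pear dog jay]
  9. access dog: HIT. Cache (LRU->MRU): [pear jay dog]
  10. access owl: MISS, evict pear. Cache (LRU->MRU): [jay dog owl]
  11. access dog: HIT. Cache (LRU->MRU): [jay owl dog]
  12. access jay: HIT. Cache (LRU->MRU): [owl dog jay]
  13. access fox: MISS, evict owl. Cache (LRU->MRU): [dog jay fox]
  14. access bee: MISS, evict dog. Cache (LRU->MRU): [jay fox bee]
  15. access dog: MISS, evict jay. Cache (LRU->MRU): [fox bee dog]
  16. access jay: MISS, evict fox. Cache (LRU->MRU): [bee dog jay]
  17. access hen: MISS, evict bee. Cache (LRU->MRU): [dog jay hen]
  18. access hen: HIT. Cache (LRU->MRU): [dog jay hen]
  19. access fox: MISS, evict dog. Cache (LRU->MRU): [jay hen fox]
  20. access owl: MISS, evict jay. Cache (LRU->MRU): [hen fox owl]
  21. access jay: MISS, evict hen. Cache (LRU->MRU): [fox owl jay]
  22. access jay: HIT. Cache (LRU->MRU): [fox owl jay]
  23. access fox: HIT. Cache (LRU->MRU): [owl jay fox]
  24. access hen: MISS, evict owl. Cache (LRU->MRU): [jay fox hen]
  25. access jay: HIT. Cache (LRU->MRU): [fox hen jay]
  26. access owl: MISS, evict fox. Cache (LRU->MRU): [hen jay owl]
  27. access jay: HIT. Cache (LRU->MRU): [hen owl jay]
  28. access bee: MISS, evict hen. Cache (LRU->MRU): [owl jay bee]
Total: 10 hits, 18 misses, 15 evictions

Answer: owl jay bee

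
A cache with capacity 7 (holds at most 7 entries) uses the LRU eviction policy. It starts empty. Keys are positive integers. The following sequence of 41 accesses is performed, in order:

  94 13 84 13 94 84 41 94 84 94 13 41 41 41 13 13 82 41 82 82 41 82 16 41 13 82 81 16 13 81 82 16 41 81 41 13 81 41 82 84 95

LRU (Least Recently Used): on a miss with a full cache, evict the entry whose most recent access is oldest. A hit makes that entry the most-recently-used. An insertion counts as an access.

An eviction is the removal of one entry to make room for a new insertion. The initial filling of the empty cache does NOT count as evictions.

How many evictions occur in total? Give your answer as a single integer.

LRU simulation (capacity=7):
  1. access 94: MISS. Cache (LRU->MRU): [94]
  2. access 13: MISS. Cache (LRU->MRU): [94 13]
  3. access 84: MISS. Cache (LRU->MRU): [94 13 84]
  4. access 13: HIT. Cache (LRU->MRU): [94 84 13]
  5. access 94: HIT. Cache (LRU->MRU): [84 13 94]
  6. access 84: HIT. Cache (LRU->MRU): [13 94 84]
  7. access 41: MISS. Cache (LRU->MRU): [13 94 84 41]
  8. access 94: HIT. Cache (LRU->MRU): [13 84 41 94]
  9. access 84: HIT. Cache (LRU->MRU): [13 41 94 84]
  10. access 94: HIT. Cache (LRU->MRU): [13 41 84 94]
  11. access 13: HIT. Cache (LRU->MRU): [41 84 94 13]
  12. access 41: HIT. Cache (LRU->MRU): [84 94 13 41]
  13. access 41: HIT. Cache (LRU->MRU): [84 94 13 41]
  14. access 41: HIT. Cache (LRU->MRU): [84 94 13 41]
  15. access 13: HIT. Cache (LRU->MRU): [84 94 41 13]
  16. access 13: HIT. Cache (LRU->MRU): [84 94 41 13]
  17. access 82: MISS. Cache (LRU->MRU): [84 94 41 13 82]
  18. access 41: HIT. Cache (LRU->MRU): [84 94 13 82 41]
  19. access 82: HIT. Cache (LRU->MRU): [84 94 13 41 82]
  20. access 82: HIT. Cache (LRU->MRU): [84 94 13 41 82]
  21. access 41: HIT. Cache (LRU->MRU): [84 94 13 82 41]
  22. access 82: HIT. Cache (LRU->MRU): [84 94 13 41 82]
  23. access 16: MISS. Cache (LRU->MRU): [84 94 13 41 82 16]
  24. access 41: HIT. Cache (LRU->MRU): [84 94 13 82 16 41]
  25. access 13: HIT. Cache (LRU->MRU): [84 94 82 16 41 13]
  26. access 82: HIT. Cache (LRU->MRU): [84 94 16 41 13 82]
  27. access 81: MISS. Cache (LRU->MRU): [84 94 16 41 13 82 81]
  28. access 16: HIT. Cache (LRU->MRU): [84 94 41 13 82 81 16]
  29. access 13: HIT. Cache (LRU->MRU): [84 94 41 82 81 16 13]
  30. access 81: HIT. Cache (LRU->MRU): [84 94 41 82 16 13 81]
  31. access 82: HIT. Cache (LRU->MRU): [84 94 41 16 13 81 82]
  32. access 16: HIT. Cache (LRU->MRU): [84 94 41 13 81 82 16]
  33. access 41: HIT. Cache (LRU->MRU): [84 94 13 81 82 16 41]
  34. access 81: HIT. Cache (LRU->MRU): [84 94 13 82 16 41 81]
  35. access 41: HIT. Cache (LRU->MRU): [84 94 13 82 16 81 41]
  36. access 13: HIT. Cache (LRU->MRU): [84 94 82 16 81 41 13]
  37. access 81: HIT. Cache (LRU->MRU): [84 94 82 16 41 13 81]
  38. access 41: HIT. Cache (LRU->MRU): [84 94 82 16 13 81 41]
  39. access 82: HIT. Cache (LRU->MRU): [84 94 16 13 81 41 82]
  40. access 84: HIT. Cache (LRU->MRU): [94 16 13 81 41 82 84]
  41. access 95: MISS, evict 94. Cache (LRU->MRU): [16 13 81 41 82 84 95]
Total: 33 hits, 8 misses, 1 evictions

Answer: 1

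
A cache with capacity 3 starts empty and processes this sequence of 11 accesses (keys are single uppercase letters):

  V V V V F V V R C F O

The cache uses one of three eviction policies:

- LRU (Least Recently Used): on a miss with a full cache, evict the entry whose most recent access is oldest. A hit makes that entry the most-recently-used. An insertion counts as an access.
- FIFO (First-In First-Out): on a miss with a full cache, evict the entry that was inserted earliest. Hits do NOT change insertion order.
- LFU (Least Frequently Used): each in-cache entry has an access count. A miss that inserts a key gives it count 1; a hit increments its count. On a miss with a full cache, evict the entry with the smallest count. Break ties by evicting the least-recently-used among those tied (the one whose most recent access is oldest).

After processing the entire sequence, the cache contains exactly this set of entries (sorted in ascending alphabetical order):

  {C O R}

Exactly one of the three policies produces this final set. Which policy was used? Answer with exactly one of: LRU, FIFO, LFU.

Simulating under each policy and comparing final sets:
  LRU: final set = {C F O} -> differs
  FIFO: final set = {C O R} -> MATCHES target
  LFU: final set = {F O V} -> differs
Only FIFO produces the target set.

Answer: FIFO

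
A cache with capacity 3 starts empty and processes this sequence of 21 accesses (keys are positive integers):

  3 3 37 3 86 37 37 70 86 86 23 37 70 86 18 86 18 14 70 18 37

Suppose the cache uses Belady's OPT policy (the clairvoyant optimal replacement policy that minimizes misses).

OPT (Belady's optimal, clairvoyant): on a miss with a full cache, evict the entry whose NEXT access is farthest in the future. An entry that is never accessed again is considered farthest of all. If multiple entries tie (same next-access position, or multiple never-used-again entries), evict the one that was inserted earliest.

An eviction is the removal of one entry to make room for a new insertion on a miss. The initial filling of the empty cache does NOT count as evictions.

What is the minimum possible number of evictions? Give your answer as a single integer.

OPT (Belady) simulation (capacity=3):
  1. access 3: MISS. Cache: [3]
  2. access 3: HIT. Next use of 3: step 4. Cache: [3]
  3. access 37: MISS. Cache: [3 37]
  4. access 3: HIT. Next use of 3: never. Cache: [3 37]
  5. access 86: MISS. Cache: [3 37 86]
  6. access 37: HIT. Next use of 37: step 7. Cache: [3 37 86]
  7. access 37: HIT. Next use of 37: step 12. Cache: [3 37 86]
  8. access 70: MISS, evict 3 (next use: never). Cache: [37 86 70]
  9. access 86: HIT. Next use of 86: step 10. Cache: [37 86 70]
  10. access 86: HIT. Next use of 86: step 14. Cache: [37 86 70]
  11. access 23: MISS, evict 86 (next use: step 14). Cache: [37 70 23]
  12. access 37: HIT. Next use of 37: step 21. Cache: [37 70 23]
  13. access 70: HIT. Next use of 70: step 19. Cache: [37 70 23]
  14. access 86: MISS, evict 23 (next use: never). Cache: [37 70 86]
  15. access 18: MISS, evict 37 (next use: step 21). Cache: [70 86 18]
  16. access 86: HIT. Next use of 86: never. Cache: [70 86 18]
  17. access 18: HIT. Next use of 18: step 20. Cache: [70 86 18]
  18. access 14: MISS, evict 86 (next use: never). Cache: [70 18 14]
  19. access 70: HIT. Next use of 70: never. Cache: [70 18 14]
  20. access 18: HIT. Next use of 18: never. Cache: [70 18 14]
  21. access 37: MISS, evict 70 (next use: never). Cache: [18 14 37]
Total: 12 hits, 9 misses, 6 evictions

Answer: 6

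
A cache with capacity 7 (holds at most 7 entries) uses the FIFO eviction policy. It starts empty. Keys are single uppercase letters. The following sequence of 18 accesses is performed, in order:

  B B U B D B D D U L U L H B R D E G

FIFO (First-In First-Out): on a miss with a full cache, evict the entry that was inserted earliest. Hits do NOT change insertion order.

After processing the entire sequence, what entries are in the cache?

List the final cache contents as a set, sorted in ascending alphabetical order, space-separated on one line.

FIFO simulation (capacity=7):
  1. access B: MISS. Cache (old->new): [B]
  2. access B: HIT. Cache (old->new): [B]
  3. access U: MISS. Cache (old->new): [B U]
  4. access B: HIT. Cache (old->new): [B U]
  5. access D: MISS. Cache (old->new): [B U D]
  6. access B: HIT. Cache (old->new): [B U D]
  7. access D: HIT. Cache (old->new): [B U D]
  8. access D: HIT. Cache (old->new): [B U D]
  9. access U: HIT. Cache (old->new): [B U D]
  10. access L: MISS. Cache (old->new): [B U D L]
  11. access U: HIT. Cache (old->new): [B U D L]
  12. access L: HIT. Cache (old->new): [B U D L]
  13. access H: MISS. Cache (old->new): [B U D L H]
  14. access B: HIT. Cache (old->new): [B U D L H]
  15. access R: MISS. Cache (old->new): [B U D L H R]
  16. access D: HIT. Cache (old->new): [B U D L H R]
  17. access E: MISS. Cache (old->new): [B U D L H R E]
  18. access G: MISS, evict B. Cache (old->new): [U D L H R E G]
Total: 10 hits, 8 misses, 1 evictions

Answer: D E G H L R U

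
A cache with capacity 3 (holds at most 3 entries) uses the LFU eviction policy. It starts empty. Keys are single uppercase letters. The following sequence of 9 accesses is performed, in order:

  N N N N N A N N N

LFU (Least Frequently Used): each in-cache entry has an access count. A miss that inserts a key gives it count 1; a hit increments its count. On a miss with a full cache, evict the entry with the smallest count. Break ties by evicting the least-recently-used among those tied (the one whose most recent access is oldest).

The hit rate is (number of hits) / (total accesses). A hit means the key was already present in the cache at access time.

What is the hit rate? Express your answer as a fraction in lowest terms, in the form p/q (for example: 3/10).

Answer: 7/9

Derivation:
LFU simulation (capacity=3):
  1. access N: MISS. Cache: [N(c=1)]
  2. access N: HIT, count now 2. Cache: [N(c=2)]
  3. access N: HIT, count now 3. Cache: [N(c=3)]
  4. access N: HIT, count now 4. Cache: [N(c=4)]
  5. access N: HIT, count now 5. Cache: [N(c=5)]
  6. access A: MISS. Cache: [A(c=1) N(c=5)]
  7. access N: HIT, count now 6. Cache: [A(c=1) N(c=6)]
  8. access N: HIT, count now 7. Cache: [A(c=1) N(c=7)]
  9. access N: HIT, count now 8. Cache: [A(c=1) N(c=8)]
Total: 7 hits, 2 misses, 0 evictions

Hit rate = 7/9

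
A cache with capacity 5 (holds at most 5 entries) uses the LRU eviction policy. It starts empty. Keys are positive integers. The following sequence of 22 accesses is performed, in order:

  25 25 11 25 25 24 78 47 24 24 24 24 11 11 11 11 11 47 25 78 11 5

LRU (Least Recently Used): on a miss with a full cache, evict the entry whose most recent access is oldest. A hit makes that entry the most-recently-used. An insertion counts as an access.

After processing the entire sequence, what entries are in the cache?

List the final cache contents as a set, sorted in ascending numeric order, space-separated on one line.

Answer: 5 11 25 47 78

Derivation:
LRU simulation (capacity=5):
  1. access 25: MISS. Cache (LRU->MRU): [25]
  2. access 25: HIT. Cache (LRU->MRU): [25]
  3. access 11: MISS. Cache (LRU->MRU): [25 11]
  4. access 25: HIT. Cache (LRU->MRU): [11 25]
  5. access 25: HIT. Cache (LRU->MRU): [11 25]
  6. access 24: MISS. Cache (LRU->MRU): [11 25 24]
  7. access 78: MISS. Cache (LRU->MRU): [11 25 24 78]
  8. access 47: MISS. Cache (LRU->MRU): [11 25 24 78 47]
  9. access 24: HIT. Cache (LRU->MRU): [11 25 78 47 24]
  10. access 24: HIT. Cache (LRU->MRU): [11 25 78 47 24]
  11. access 24: HIT. Cache (LRU->MRU): [11 25 78 47 24]
  12. access 24: HIT. Cache (LRU->MRU): [11 25 78 47 24]
  13. access 11: HIT. Cache (LRU->MRU): [25 78 47 24 11]
  14. access 11: HIT. Cache (LRU->MRU): [25 78 47 24 11]
  15. access 11: HIT. Cache (LRU->MRU): [25 78 47 24 11]
  16. access 11: HIT. Cache (LRU->MRU): [25 78 47 24 11]
  17. access 11: HIT. Cache (LRU->MRU): [25 78 47 24 11]
  18. access 47: HIT. Cache (LRU->MRU): [25 78 24 11 47]
  19. access 25: HIT. Cache (LRU->MRU): [78 24 11 47 25]
  20. access 78: HIT. Cache (LRU->MRU): [24 11 47 25 78]
  21. access 11: HIT. Cache (LRU->MRU): [24 47 25 78 11]
  22. access 5: MISS, evict 24. Cache (LRU->MRU): [47 25 78 11 5]
Total: 16 hits, 6 misses, 1 evictions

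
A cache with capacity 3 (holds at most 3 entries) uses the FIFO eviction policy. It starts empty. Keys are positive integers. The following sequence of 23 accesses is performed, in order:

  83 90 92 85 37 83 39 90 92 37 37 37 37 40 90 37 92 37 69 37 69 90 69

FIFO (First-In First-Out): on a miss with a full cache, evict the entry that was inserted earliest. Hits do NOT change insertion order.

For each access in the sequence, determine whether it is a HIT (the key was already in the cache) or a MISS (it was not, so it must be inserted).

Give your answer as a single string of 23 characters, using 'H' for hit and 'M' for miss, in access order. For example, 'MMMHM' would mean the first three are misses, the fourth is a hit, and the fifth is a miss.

Answer: MMMMMMMMMMHHHMMHMMMHHMH

Derivation:
FIFO simulation (capacity=3):
  1. access 83: MISS. Cache (old->new): [83]
  2. access 90: MISS. Cache (old->new): [83 90]
  3. access 92: MISS. Cache (old->new): [83 90 92]
  4. access 85: MISS, evict 83. Cache (old->new): [90 92 85]
  5. access 37: MISS, evict 90. Cache (old->new): [92 85 37]
  6. access 83: MISS, evict 92. Cache (old->new): [85 37 83]
  7. access 39: MISS, evict 85. Cache (old->new): [37 83 39]
  8. access 90: MISS, evict 37. Cache (old->new): [83 39 90]
  9. access 92: MISS, evict 83. Cache (old->new): [39 90 92]
  10. access 37: MISS, evict 39. Cache (old->new): [90 92 37]
  11. access 37: HIT. Cache (old->new): [90 92 37]
  12. access 37: HIT. Cache (old->new): [90 92 37]
  13. access 37: HIT. Cache (old->new): [90 92 37]
  14. access 40: MISS, evict 90. Cache (old->new): [92 37 40]
  15. access 90: MISS, evict 92. Cache (old->new): [37 40 90]
  16. access 37: HIT. Cache (old->new): [37 40 90]
  17. access 92: MISS, evict 37. Cache (old->new): [40 90 92]
  18. access 37: MISS, evict 40. Cache (old->new): [90 92 37]
  19. access 69: MISS, evict 90. Cache (old->new): [92 37 69]
  20. access 37: HIT. Cache (old->new): [92 37 69]
  21. access 69: HIT. Cache (old->new): [92 37 69]
  22. access 90: MISS, evict 92. Cache (old->new): [37 69 90]
  23. access 69: HIT. Cache (old->new): [37 69 90]
Total: 7 hits, 16 misses, 13 evictions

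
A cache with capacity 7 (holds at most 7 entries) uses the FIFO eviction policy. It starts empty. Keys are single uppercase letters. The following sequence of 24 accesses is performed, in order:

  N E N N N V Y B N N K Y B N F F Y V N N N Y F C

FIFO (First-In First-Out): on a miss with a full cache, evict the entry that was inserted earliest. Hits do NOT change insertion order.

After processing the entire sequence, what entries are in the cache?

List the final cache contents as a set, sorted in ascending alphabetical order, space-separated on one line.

Answer: B C E F K V Y

Derivation:
FIFO simulation (capacity=7):
  1. access N: MISS. Cache (old->new): [N]
  2. access E: MISS. Cache (old->new): [N E]
  3. access N: HIT. Cache (old->new): [N E]
  4. access N: HIT. Cache (old->new): [N E]
  5. access N: HIT. Cache (old->new): [N E]
  6. access V: MISS. Cache (old->new): [N E V]
  7. access Y: MISS. Cache (old->new): [N E V Y]
  8. access B: MISS. Cache (old->new): [N E V Y B]
  9. access N: HIT. Cache (old->new): [N E V Y B]
  10. access N: HIT. Cache (old->new): [N E V Y B]
  11. access K: MISS. Cache (old->new): [N E V Y B K]
  12. access Y: HIT. Cache (old->new): [N E V Y B K]
  13. access B: HIT. Cache (old->new): [N E V Y B K]
  14. access N: HIT. Cache (old->new): [N E V Y B K]
  15. access F: MISS. Cache (old->new): [N E V Y B K F]
  16. access F: HIT. Cache (old->new): [N E V Y B K F]
  17. access Y: HIT. Cache (old->new): [N E V Y B K F]
  18. access V: HIT. Cache (old->new): [N E V Y B K F]
  19. access N: HIT. Cache (old->new): [N E V Y B K F]
  20. access N: HIT. Cache (old->new): [N E V Y B K F]
  21. access N: HIT. Cache (old->new): [N E V Y B K F]
  22. access Y: HIT. Cache (old->new): [N E V Y B K F]
  23. access F: HIT. Cache (old->new): [N E V Y B K F]
  24. access C: MISS, evict N. Cache (old->new): [E V Y B K F C]
Total: 16 hits, 8 misses, 1 evictions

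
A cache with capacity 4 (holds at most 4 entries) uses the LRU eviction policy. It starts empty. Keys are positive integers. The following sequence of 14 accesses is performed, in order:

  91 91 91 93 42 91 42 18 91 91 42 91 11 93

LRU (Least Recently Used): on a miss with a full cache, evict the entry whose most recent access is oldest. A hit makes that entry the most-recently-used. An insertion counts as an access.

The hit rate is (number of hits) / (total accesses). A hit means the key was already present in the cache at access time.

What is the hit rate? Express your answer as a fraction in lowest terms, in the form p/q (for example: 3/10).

LRU simulation (capacity=4):
  1. access 91: MISS. Cache (LRU->MRU): [91]
  2. access 91: HIT. Cache (LRU->MRU): [91]
  3. access 91: HIT. Cache (LRU->MRU): [91]
  4. access 93: MISS. Cache (LRU->MRU): [91 93]
  5. access 42: MISS. Cache (LRU->MRU): [91 93 42]
  6. access 91: HIT. Cache (LRU->MRU): [93 42 91]
  7. access 42: HIT. Cache (LRU->MRU): [93 91 42]
  8. access 18: MISS. Cache (LRU->MRU): [93 91 42 18]
  9. access 91: HIT. Cache (LRU->MRU): [93 42 18 91]
  10. access 91: HIT. Cache (LRU->MRU): [93 42 18 91]
  11. access 42: HIT. Cache (LRU->MRU): [93 18 91 42]
  12. access 91: HIT. Cache (LRU->MRU): [93 18 42 91]
  13. access 11: MISS, evict 93. Cache (LRU->MRU): [18 42 91 11]
  14. access 93: MISS, evict 18. Cache (LRU->MRU): [42 91 11 93]
Total: 8 hits, 6 misses, 2 evictions

Hit rate = 8/14 = 4/7

Answer: 4/7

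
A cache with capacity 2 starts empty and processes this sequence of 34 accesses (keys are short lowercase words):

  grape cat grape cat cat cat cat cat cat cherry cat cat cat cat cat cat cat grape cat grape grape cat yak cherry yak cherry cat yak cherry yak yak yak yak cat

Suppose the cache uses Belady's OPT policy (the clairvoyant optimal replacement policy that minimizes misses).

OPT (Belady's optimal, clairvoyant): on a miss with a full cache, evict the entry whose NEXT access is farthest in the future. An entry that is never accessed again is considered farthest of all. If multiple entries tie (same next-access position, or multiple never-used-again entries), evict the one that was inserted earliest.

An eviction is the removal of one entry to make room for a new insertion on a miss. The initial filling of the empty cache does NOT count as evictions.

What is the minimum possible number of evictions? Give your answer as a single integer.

Answer: 7

Derivation:
OPT (Belady) simulation (capacity=2):
  1. access grape: MISS. Cache: [grape]
  2. access cat: MISS. Cache: [grape cat]
  3. access grape: HIT. Next use of grape: step 18. Cache: [grape cat]
  4. access cat: HIT. Next use of cat: step 5. Cache: [grape cat]
  5. access cat: HIT. Next use of cat: step 6. Cache: [grape cat]
  6. access cat: HIT. Next use of cat: step 7. Cache: [grape cat]
  7. access cat: HIT. Next use of cat: step 8. Cache: [grape cat]
  8. access cat: HIT. Next use of cat: step 9. Cache: [grape cat]
  9. access cat: HIT. Next use of cat: step 11. Cache: [grape cat]
  10. access cherry: MISS, evict grape (next use: step 18). Cache: [cat cherry]
  11. access cat: HIT. Next use of cat: step 12. Cache: [cat cherry]
  12. access cat: HIT. Next use of cat: step 13. Cache: [cat cherry]
  13. access cat: HIT. Next use of cat: step 14. Cache: [cat cherry]
  14. access cat: HIT. Next use of cat: step 15. Cache: [cat cherry]
  15. access cat: HIT. Next use of cat: step 16. Cache: [cat cherry]
  16. access cat: HIT. Next use of cat: step 17. Cache: [cat cherry]
  17. access cat: HIT. Next use of cat: step 19. Cache: [cat cherry]
  18. access grape: MISS, evict cherry (next use: step 24). Cache: [cat grape]
  19. access cat: HIT. Next use of cat: step 22. Cache: [cat grape]
  20. access grape: HIT. Next use of grape: step 21. Cache: [cat grape]
  21. access grape: HIT. Next use of grape: never. Cache: [cat grape]
  22. access cat: HIT. Next use of cat: step 27. Cache: [cat grape]
  23. access yak: MISS, evict grape (next use: never). Cache: [cat yak]
  24. access cherry: MISS, evict cat (next use: step 27). Cache: [yak cherry]
  25. access yak: HIT. Next use of yak: step 28. Cache: [yak cherry]
  26. access cherry: HIT. Next use of cherry: step 29. Cache: [yak cherry]
  27. access cat: MISS, evict cherry (next use: step 29). Cache: [yak cat]
  28. access yak: HIT. Next use of yak: step 30. Cache: [yak cat]
  29. access cherry: MISS, evict cat (next use: step 34). Cache: [yak cherry]
  30. access yak: HIT. Next use of yak: step 31. Cache: [yak cherry]
  31. access yak: HIT. Next use of yak: step 32. Cache: [yak cherry]
  32. access yak: HIT. Next use of yak: step 33. Cache: [yak cherry]
  33. access yak: HIT. Next use of yak: never. Cache: [yak cherry]
  34. access cat: MISS, evict yak (next use: never). Cache: [cherry cat]
Total: 25 hits, 9 misses, 7 evictions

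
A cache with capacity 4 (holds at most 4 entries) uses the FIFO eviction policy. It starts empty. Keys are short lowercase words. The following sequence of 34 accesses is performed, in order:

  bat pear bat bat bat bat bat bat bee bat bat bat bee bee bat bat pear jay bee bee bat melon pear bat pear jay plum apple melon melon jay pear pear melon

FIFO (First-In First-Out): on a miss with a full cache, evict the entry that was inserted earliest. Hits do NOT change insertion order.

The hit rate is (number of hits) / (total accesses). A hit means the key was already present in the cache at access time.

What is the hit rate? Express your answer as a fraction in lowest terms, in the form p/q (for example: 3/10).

FIFO simulation (capacity=4):
  1. access bat: MISS. Cache (old->new): [bat]
  2. access pear: MISS. Cache (old->new): [bat pear]
  3. access bat: HIT. Cache (old->new): [bat pear]
  4. access bat: HIT. Cache (old->new): [bat pear]
  5. access bat: HIT. Cache (old->new): [bat pear]
  6. access bat: HIT. Cache (old->new): [bat pear]
  7. access bat: HIT. Cache (old->new): [bat pear]
  8. access bat: HIT. Cache (old->new): [bat pear]
  9. access bee: MISS. Cache (old->new): [bat pear bee]
  10. access bat: HIT. Cache (old->new): [bat pear bee]
  11. access bat: HIT. Cache (old->new): [bat pear bee]
  12. access bat: HIT. Cache (old->new): [bat pear bee]
  13. access bee: HIT. Cache (old->new): [bat pear bee]
  14. access bee: HIT. Cache (old->new): [bat pear bee]
  15. access bat: HIT. Cache (old->new): [bat pear bee]
  16. access bat: HIT. Cache (old->new): [bat pear bee]
  17. access pear: HIT. Cache (old->new): [bat pear bee]
  18. access jay: MISS. Cache (old->new): [bat pear bee jay]
  19. access bee: HIT. Cache (old->new): [bat pear bee jay]
  20. access bee: HIT. Cache (old->new): [bat pear bee jay]
  21. access bat: HIT. Cache (old->new): [bat pear bee jay]
  22. access melon: MISS, evict bat. Cache (old->new): [pear bee jay melon]
  23. access pear: HIT. Cache (old->new): [pear bee jay melon]
  24. access bat: MISS, evict pear. Cache (old->new): [bee jay melon bat]
  25. access pear: MISS, evict bee. Cache (old->new): [jay melon bat pear]
  26. access jay: HIT. Cache (old->new): [jay melon bat pear]
  27. access plum: MISS, evict jay. Cache (old->new): [melon bat pear plum]
  28. access apple: MISS, evict melon. Cache (old->new): [bat pear plum apple]
  29. access melon: MISS, evict bat. Cache (old->new): [pear plum apple melon]
  30. access melon: HIT. Cache (old->new): [pear plum apple melon]
  31. access jay: MISS, evict pear. Cache (old->new): [plum apple melon jay]
  32. access pear: MISS, evict plum. Cache (old->new): [apple melon jay pear]
  33. access pear: HIT. Cache (old->new): [apple melon jay pear]
  34. access melon: HIT. Cache (old->new): [apple melon jay pear]
Total: 22 hits, 12 misses, 8 evictions

Hit rate = 22/34 = 11/17

Answer: 11/17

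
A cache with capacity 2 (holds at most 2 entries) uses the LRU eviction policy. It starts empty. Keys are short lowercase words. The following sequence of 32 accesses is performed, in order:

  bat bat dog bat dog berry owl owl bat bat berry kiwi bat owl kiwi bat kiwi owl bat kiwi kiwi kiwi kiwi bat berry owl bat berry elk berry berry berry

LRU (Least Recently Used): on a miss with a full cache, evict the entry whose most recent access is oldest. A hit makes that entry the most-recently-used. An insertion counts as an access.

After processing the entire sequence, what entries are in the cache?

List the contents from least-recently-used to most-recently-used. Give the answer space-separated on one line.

LRU simulation (capacity=2):
  1. access bat: MISS. Cache (LRU->MRU): [bat]
  2. access bat: HIT. Cache (LRU->MRU): [bat]
  3. access dog: MISS. Cache (LRU->MRU): [bat dog]
  4. access bat: HIT. Cache (LRU->MRU): [dog bat]
  5. access dog: HIT. Cache (LRU->MRU): [bat dog]
  6. access berry: MISS, evict bat. Cache (LRU->MRU): [dog berry]
  7. access owl: MISS, evict dog. Cache (LRU->MRU): [berry owl]
  8. access owl: HIT. Cache (LRU->MRU): [berry owl]
  9. access bat: MISS, evict berry. Cache (LRU->MRU): [owl bat]
  10. access bat: HIT. Cache (LRU->MRU): [owl bat]
  11. access berry: MISS, evict owl. Cache (LRU->MRU): [bat berry]
  12. access kiwi: MISS, evict bat. Cache (LRU->MRU): [berry kiwi]
  13. access bat: MISS, evict berry. Cache (LRU->MRU): [kiwi bat]
  14. access owl: MISS, evict kiwi. Cache (LRU->MRU): [bat owl]
  15. access kiwi: MISS, evict bat. Cache (LRU->MRU): [owl kiwi]
  16. access bat: MISS, evict owl. Cache (LRU->MRU): [kiwi bat]
  17. access kiwi: HIT. Cache (LRU->MRU): [bat kiwi]
  18. access owl: MISS, evict bat. Cache (LRU->MRU): [kiwi owl]
  19. access bat: MISS, evict kiwi. Cache (LRU->MRU): [owl bat]
  20. access kiwi: MISS, evict owl. Cache (LRU->MRU): [bat kiwi]
  21. access kiwi: HIT. Cache (LRU->MRU): [bat kiwi]
  22. access kiwi: HIT. Cache (LRU->MRU): [bat kiwi]
  23. access kiwi: HIT. Cache (LRU->MRU): [bat kiwi]
  24. access bat: HIT. Cache (LRU->MRU): [kiwi bat]
  25. access berry: MISS, evict kiwi. Cache (LRU->MRU): [bat berry]
  26. access owl: MISS, evict bat. Cache (LRU->MRU): [berry owl]
  27. access bat: MISS, evict berry. Cache (LRU->MRU): [owl bat]
  28. access berry: MISS, evict owl. Cache (LRU->MRU): [bat berry]
  29. access elk: MISS, evict bat. Cache (LRU->MRU): [berry elk]
  30. access berry: HIT. Cache (LRU->MRU): [elk berry]
  31. access berry: HIT. Cache (LRU->MRU): [elk berry]
  32. access berry: HIT. Cache (LRU->MRU): [elk berry]
Total: 13 hits, 19 misses, 17 evictions

Answer: elk berry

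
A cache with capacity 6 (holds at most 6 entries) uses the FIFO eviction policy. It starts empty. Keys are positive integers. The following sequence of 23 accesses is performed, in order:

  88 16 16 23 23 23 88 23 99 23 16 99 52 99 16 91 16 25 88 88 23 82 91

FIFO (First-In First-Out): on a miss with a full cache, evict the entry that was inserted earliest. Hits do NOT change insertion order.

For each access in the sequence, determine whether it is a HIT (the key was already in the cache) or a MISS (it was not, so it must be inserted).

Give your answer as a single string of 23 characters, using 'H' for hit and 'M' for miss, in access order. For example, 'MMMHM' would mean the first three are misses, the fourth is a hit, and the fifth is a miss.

FIFO simulation (capacity=6):
  1. access 88: MISS. Cache (old->new): [88]
  2. access 16: MISS. Cache (old->new): [88 16]
  3. access 16: HIT. Cache (old->new): [88 16]
  4. access 23: MISS. Cache (old->new): [88 16 23]
  5. access 23: HIT. Cache (old->new): [88 16 23]
  6. access 23: HIT. Cache (old->new): [88 16 23]
  7. access 88: HIT. Cache (old->new): [88 16 23]
  8. access 23: HIT. Cache (old->new): [88 16 23]
  9. access 99: MISS. Cache (old->new): [88 16 23 99]
  10. access 23: HIT. Cache (old->new): [88 16 23 99]
  11. access 16: HIT. Cache (old->new): [88 16 23 99]
  12. access 99: HIT. Cache (old->new): [88 16 23 99]
  13. access 52: MISS. Cache (old->new): [88 16 23 99 52]
  14. access 99: HIT. Cache (old->new): [88 16 23 99 52]
  15. access 16: HIT. Cache (old->new): [88 16 23 99 52]
  16. access 91: MISS. Cache (old->new): [88 16 23 99 52 91]
  17. access 16: HIT. Cache (old->new): [88 16 23 99 52 91]
  18. access 25: MISS, evict 88. Cache (old->new): [16 23 99 52 91 25]
  19. access 88: MISS, evict 16. Cache (old->new): [23 99 52 91 25 88]
  20. access 88: HIT. Cache (old->new): [23 99 52 91 25 88]
  21. access 23: HIT. Cache (old->new): [23 99 52 91 25 88]
  22. access 82: MISS, evict 23. Cache (old->new): [99 52 91 25 88 82]
  23. access 91: HIT. Cache (old->new): [99 52 91 25 88 82]
Total: 14 hits, 9 misses, 3 evictions

Answer: MMHMHHHHMHHHMHHMHMMHHMH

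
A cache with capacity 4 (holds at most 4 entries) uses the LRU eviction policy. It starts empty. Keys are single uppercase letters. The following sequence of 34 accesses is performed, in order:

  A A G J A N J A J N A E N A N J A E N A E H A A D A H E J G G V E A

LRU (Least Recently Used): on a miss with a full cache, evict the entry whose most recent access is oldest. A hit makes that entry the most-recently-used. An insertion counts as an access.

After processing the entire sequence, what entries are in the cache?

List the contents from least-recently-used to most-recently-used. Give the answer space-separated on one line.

Answer: G V E A

Derivation:
LRU simulation (capacity=4):
  1. access A: MISS. Cache (LRU->MRU): [A]
  2. access A: HIT. Cache (LRU->MRU): [A]
  3. access G: MISS. Cache (LRU->MRU): [A G]
  4. access J: MISS. Cache (LRU->MRU): [A G J]
  5. access A: HIT. Cache (LRU->MRU): [G J A]
  6. access N: MISS. Cache (LRU->MRU): [G J A N]
  7. access J: HIT. Cache (LRU->MRU): [G A N J]
  8. access A: HIT. Cache (LRU->MRU): [G N J A]
  9. access J: HIT. Cache (LRU->MRU): [G N A J]
  10. access N: HIT. Cache (LRU->MRU): [G A J N]
  11. access A: HIT. Cache (LRU->MRU): [G J N A]
  12. access E: MISS, evict G. Cache (LRU->MRU): [J N A E]
  13. access N: HIT. Cache (LRU->MRU): [J A E N]
  14. access A: HIT. Cache (LRU->MRU): [J E N A]
  15. access N: HIT. Cache (LRU->MRU): [J E A N]
  16. access J: HIT. Cache (LRU->MRU): [E A N J]
  17. access A: HIT. Cache (LRU->MRU): [E N J A]
  18. access E: HIT. Cache (LRU->MRU): [N J A E]
  19. access N: HIT. Cache (LRU->MRU): [J A E N]
  20. access A: HIT. Cache (LRU->MRU): [J E N A]
  21. access E: HIT. Cache (LRU->MRU): [J N A E]
  22. access H: MISS, evict J. Cache (LRU->MRU): [N A E H]
  23. access A: HIT. Cache (LRU->MRU): [N E H A]
  24. access A: HIT. Cache (LRU->MRU): [N E H A]
  25. access D: MISS, evict N. Cache (LRU->MRU): [E H A D]
  26. access A: HIT. Cache (LRU->MRU): [E H D A]
  27. access H: HIT. Cache (LRU->MRU): [E D A H]
  28. access E: HIT. Cache (LRU->MRU): [D A H E]
  29. access J: MISS, evict D. Cache (LRU->MRU): [A H E J]
  30. access G: MISS, evict A. Cache (LRU->MRU): [H E J G]
  31. access G: HIT. Cache (LRU->MRU): [H E J G]
  32. access V: MISS, evict H. Cache (LRU->MRU): [E J G V]
  33. access E: HIT. Cache (LRU->MRU): [J G V E]
  34. access A: MISS, evict J. Cache (LRU->MRU): [G V E A]
Total: 23 hits, 11 misses, 7 evictions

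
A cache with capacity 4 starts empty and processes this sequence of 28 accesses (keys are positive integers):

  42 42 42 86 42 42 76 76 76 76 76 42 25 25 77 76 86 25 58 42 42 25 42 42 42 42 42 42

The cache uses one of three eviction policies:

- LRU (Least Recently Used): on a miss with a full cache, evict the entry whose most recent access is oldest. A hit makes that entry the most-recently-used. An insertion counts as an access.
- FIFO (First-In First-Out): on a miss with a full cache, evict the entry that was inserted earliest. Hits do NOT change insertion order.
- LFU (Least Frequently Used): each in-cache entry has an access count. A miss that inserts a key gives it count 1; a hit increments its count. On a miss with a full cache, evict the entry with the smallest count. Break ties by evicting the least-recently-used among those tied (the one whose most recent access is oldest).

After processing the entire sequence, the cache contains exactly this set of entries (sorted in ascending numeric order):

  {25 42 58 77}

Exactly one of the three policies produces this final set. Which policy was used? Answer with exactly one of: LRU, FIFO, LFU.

Simulating under each policy and comparing final sets:
  LRU: final set = {25 42 58 86} -> differs
  FIFO: final set = {25 42 58 77} -> MATCHES target
  LFU: final set = {25 42 58 76} -> differs
Only FIFO produces the target set.

Answer: FIFO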